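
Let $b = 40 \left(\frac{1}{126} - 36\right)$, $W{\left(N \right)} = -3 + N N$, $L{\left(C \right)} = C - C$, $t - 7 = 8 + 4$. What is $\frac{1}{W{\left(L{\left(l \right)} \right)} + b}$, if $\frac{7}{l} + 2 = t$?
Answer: $- \frac{63}{90889} \approx -0.00069315$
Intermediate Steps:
$t = 19$ ($t = 7 + \left(8 + 4\right) = 7 + 12 = 19$)
$l = \frac{7}{17}$ ($l = \frac{7}{-2 + 19} = \frac{7}{17} \approx 0.41176$)
$L{\left(C \right)} = 0$
$W{\left(N \right)} = -3 + N^{2}$
$b = - \frac{90700}{63}$ ($b = 40 \left(\frac{1}{126} - 36\right) = 40 \left(- \frac{4535}{126}\right) = - \frac{90700}{63} \approx -1439.7$)
$\frac{1}{W{\left(L{\left(l \right)} \right)} + b} = \frac{1}{\left(-3 + 0^{2}\right) - \frac{90700}{63}} = \frac{1}{\left(-3 + 0\right) - \frac{90700}{63}} = \frac{1}{-3 - \frac{90700}{63}} = \frac{1}{- \frac{90889}{63}} = - \frac{63}{90889}$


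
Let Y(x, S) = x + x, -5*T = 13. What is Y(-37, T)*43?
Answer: -3182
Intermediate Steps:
T = -13/5 (T = -1/5*13 = -13/5 ≈ -2.6000)
Y(x, S) = 2*x
Y(-37, T)*43 = (2*(-37))*43 = -74*43 = -3182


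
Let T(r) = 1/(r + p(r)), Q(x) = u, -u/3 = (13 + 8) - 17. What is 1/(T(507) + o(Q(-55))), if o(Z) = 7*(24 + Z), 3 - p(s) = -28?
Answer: 538/45193 ≈ 0.011904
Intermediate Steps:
p(s) = 31 (p(s) = 3 - 1*(-28) = 3 + 28 = 31)
u = -12 (u = -3*((13 + 8) - 17) = -3*(21 - 17) = -3*4 = -12)
Q(x) = -12
T(r) = 1/(31 + r) (T(r) = 1/(r + 31) = 1/(31 + r))
o(Z) = 168 + 7*Z
1/(T(507) + o(Q(-55))) = 1/(1/(31 + 507) + (168 + 7*(-12))) = 1/(1/538 + (168 - 84)) = 1/(1/538 + 84) = 1/(45193/538) = 538/45193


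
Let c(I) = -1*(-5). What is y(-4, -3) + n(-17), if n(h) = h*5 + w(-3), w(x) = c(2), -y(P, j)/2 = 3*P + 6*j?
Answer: -20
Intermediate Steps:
y(P, j) = -12*j - 6*P (y(P, j) = -2*(3*P + 6*j) = -12*j - 6*P)
c(I) = 5
w(x) = 5
n(h) = 5 + 5*h (n(h) = h*5 + 5 = 5*h + 5 = 5 + 5*h)
y(-4, -3) + n(-17) = (-12*(-3) - 6*(-4)) + (5 + 5*(-17)) = (36 + 24) + (5 - 85) = 60 - 80 = -20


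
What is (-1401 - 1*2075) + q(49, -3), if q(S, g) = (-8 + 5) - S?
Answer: -3528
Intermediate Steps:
q(S, g) = -3 - S
(-1401 - 1*2075) + q(49, -3) = (-1401 - 1*2075) + (-3 - 1*49) = (-1401 - 2075) + (-3 - 49) = -3476 - 52 = -3528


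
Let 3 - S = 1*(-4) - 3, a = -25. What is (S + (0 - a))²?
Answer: 1225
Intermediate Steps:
S = 10 (S = 3 - (1*(-4) - 3) = 3 - (-4 - 3) = 3 - 1*(-7) = 3 + 7 = 10)
(S + (0 - a))² = (10 + (0 - 1*(-25)))² = (10 + (0 + 25))² = (10 + 25)² = 35² = 1225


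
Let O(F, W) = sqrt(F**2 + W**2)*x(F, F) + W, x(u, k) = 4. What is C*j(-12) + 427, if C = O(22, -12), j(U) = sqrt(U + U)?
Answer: 427 + I*sqrt(6)*(-24 + 16*sqrt(157)) ≈ 427.0 + 432.28*I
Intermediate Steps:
j(U) = sqrt(2)*sqrt(U) (j(U) = sqrt(2*U) = sqrt(2)*sqrt(U))
O(F, W) = W + 4*sqrt(F**2 + W**2) (O(F, W) = sqrt(F**2 + W**2)*4 + W = 4*sqrt(F**2 + W**2) + W = W + 4*sqrt(F**2 + W**2))
C = -12 + 8*sqrt(157) (C = -12 + 4*sqrt(22**2 + (-12)**2) = -12 + 4*sqrt(484 + 144) = -12 + 4*sqrt(628) = -12 + 4*(2*sqrt(157)) = -12 + 8*sqrt(157) ≈ 88.240)
C*j(-12) + 427 = (-12 + 8*sqrt(157))*(sqrt(2)*sqrt(-12)) + 427 = (-12 + 8*sqrt(157))*(sqrt(2)*(2*I*sqrt(3))) + 427 = (-12 + 8*sqrt(157))*(2*I*sqrt(6)) + 427 = 2*I*sqrt(6)*(-12 + 8*sqrt(157)) + 427 = 427 + 2*I*sqrt(6)*(-12 + 8*sqrt(157))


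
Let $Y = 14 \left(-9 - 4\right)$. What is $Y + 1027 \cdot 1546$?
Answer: $1587560$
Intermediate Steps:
$Y = -182$ ($Y = 14 \left(-13\right) = -182$)
$Y + 1027 \cdot 1546 = -182 + 1027 \cdot 1546 = -182 + 1587742 = 1587560$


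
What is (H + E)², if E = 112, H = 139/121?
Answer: 187443481/14641 ≈ 12803.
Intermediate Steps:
H = 139/121 (H = 139*(1/121) = 139/121 ≈ 1.1488)
(H + E)² = (139/121 + 112)² = (13691/121)² = 187443481/14641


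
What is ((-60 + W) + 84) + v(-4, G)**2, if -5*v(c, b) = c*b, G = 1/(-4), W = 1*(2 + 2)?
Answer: 701/25 ≈ 28.040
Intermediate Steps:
W = 4 (W = 1*4 = 4)
G = -1/4 (G = 1*(-1/4) = -1/4 ≈ -0.25000)
v(c, b) = -b*c/5 (v(c, b) = -c*b/5 = -b*c/5)
((-60 + W) + 84) + v(-4, G)**2 = ((-60 + 4) + 84) + (-1/5*(-1/4)*(-4))**2 = (-56 + 84) + (-1/5)**2 = 28 + 1/25 = 701/25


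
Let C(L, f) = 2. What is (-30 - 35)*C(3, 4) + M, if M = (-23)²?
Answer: 399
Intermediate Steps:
M = 529
(-30 - 35)*C(3, 4) + M = (-30 - 35)*2 + 529 = -65*2 + 529 = -130 + 529 = 399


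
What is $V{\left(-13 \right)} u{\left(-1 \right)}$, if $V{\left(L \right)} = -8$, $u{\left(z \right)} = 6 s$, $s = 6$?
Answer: $-288$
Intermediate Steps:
$u{\left(z \right)} = 36$ ($u{\left(z \right)} = 6 \cdot 6 = 36$)
$V{\left(-13 \right)} u{\left(-1 \right)} = \left(-8\right) 36 = -288$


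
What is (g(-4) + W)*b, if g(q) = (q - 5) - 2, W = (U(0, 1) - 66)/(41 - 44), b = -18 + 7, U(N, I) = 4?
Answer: -319/3 ≈ -106.33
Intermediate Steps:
b = -11
W = 62/3 (W = (4 - 66)/(41 - 44) = -62/(-3) = -62*(-1/3) = 62/3 ≈ 20.667)
g(q) = -7 + q (g(q) = (-5 + q) - 2 = -7 + q)
(g(-4) + W)*b = ((-7 - 4) + 62/3)*(-11) = (-11 + 62/3)*(-11) = (29/3)*(-11) = -319/3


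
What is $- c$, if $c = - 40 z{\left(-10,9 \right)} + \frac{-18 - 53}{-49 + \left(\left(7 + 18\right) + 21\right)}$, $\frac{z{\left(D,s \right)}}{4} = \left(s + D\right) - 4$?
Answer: $- \frac{2471}{3} \approx -823.67$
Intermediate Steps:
$z{\left(D,s \right)} = -16 + 4 D + 4 s$ ($z{\left(D,s \right)} = 4 \left(\left(s + D\right) - 4\right) = 4 \left(\left(D + s\right) - 4\right) = 4 \left(-4 + D + s\right) = -16 + 4 D + 4 s$)
$c = \frac{2471}{3}$ ($c = - 40 \left(-16 + 4 \left(-10\right) + 4 \cdot 9\right) + \frac{-18 - 53}{-49 + \left(\left(7 + 18\right) + 21\right)} = - 40 \left(-16 - 40 + 36\right) - \frac{71}{-49 + \left(25 + 21\right)} = \left(-40\right) \left(-20\right) - \frac{71}{-49 + 46} = 800 - \frac{71}{-3} = 800 - - \frac{71}{3} = 800 + \frac{71}{3} = \frac{2471}{3} \approx 823.67$)
$- c = \left(-1\right) \frac{2471}{3} = - \frac{2471}{3}$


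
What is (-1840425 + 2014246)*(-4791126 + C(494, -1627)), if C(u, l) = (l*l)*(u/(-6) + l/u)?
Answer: -59623813769887163/1482 ≈ -4.0232e+13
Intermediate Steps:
C(u, l) = l²*(-u/6 + l/u) (C(u, l) = l²*(u*(-⅙) + l/u) = l²*(-u/6 + l/u))
(-1840425 + 2014246)*(-4791126 + C(494, -1627)) = (-1840425 + 2014246)*(-4791126 + (-1627)²*(-1627 - ⅙*494²)/494) = 173821*(-4791126 + 2647129*(1/494)*(-1627 - ⅙*244036)) = 173821*(-4791126 + 2647129*(1/494)*(-1627 - 122018/3)) = 173821*(-4791126 + 2647129*(1/494)*(-126899/3)) = 173821*(-4791126 - 335918022971/1482) = 173821*(-343018471703/1482) = -59623813769887163/1482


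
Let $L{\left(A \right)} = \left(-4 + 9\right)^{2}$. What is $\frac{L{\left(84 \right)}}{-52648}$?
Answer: $- \frac{25}{52648} \approx -0.00047485$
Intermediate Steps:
$L{\left(A \right)} = 25$ ($L{\left(A \right)} = 5^{2} = 25$)
$\frac{L{\left(84 \right)}}{-52648} = \frac{25}{-52648} = 25 \left(- \frac{1}{52648}\right) = - \frac{25}{52648}$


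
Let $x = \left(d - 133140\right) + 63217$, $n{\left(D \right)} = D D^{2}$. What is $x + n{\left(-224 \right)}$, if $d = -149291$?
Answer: $-11458638$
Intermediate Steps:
$n{\left(D \right)} = D^{3}$
$x = -219214$ ($x = \left(-149291 - 133140\right) + 63217 = -282431 + 63217 = -219214$)
$x + n{\left(-224 \right)} = -219214 + \left(-224\right)^{3} = -219214 - 11239424 = -11458638$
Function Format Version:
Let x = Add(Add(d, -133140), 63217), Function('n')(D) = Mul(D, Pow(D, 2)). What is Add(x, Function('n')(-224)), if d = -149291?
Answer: -11458638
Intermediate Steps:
Function('n')(D) = Pow(D, 3)
x = -219214 (x = Add(Add(-149291, -133140), 63217) = Add(-282431, 63217) = -219214)
Add(x, Function('n')(-224)) = Add(-219214, Pow(-224, 3)) = Add(-219214, -11239424) = -11458638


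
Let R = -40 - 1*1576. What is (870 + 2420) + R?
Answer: 1674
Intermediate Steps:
R = -1616 (R = -40 - 1576 = -1616)
(870 + 2420) + R = (870 + 2420) - 1616 = 3290 - 1616 = 1674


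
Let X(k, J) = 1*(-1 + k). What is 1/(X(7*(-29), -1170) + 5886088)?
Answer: 1/5885884 ≈ 1.6990e-7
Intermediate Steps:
X(k, J) = -1 + k
1/(X(7*(-29), -1170) + 5886088) = 1/((-1 + 7*(-29)) + 5886088) = 1/((-1 - 203) + 5886088) = 1/(-204 + 5886088) = 1/5885884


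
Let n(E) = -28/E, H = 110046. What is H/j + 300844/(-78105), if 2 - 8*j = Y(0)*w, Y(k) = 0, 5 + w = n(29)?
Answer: 34380270476/78105 ≈ 4.4018e+5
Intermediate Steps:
w = -173/29 (w = -5 - 28/29 = -173/29 ≈ -5.9655)
j = 1/4 (j = 1/4 - 0*(-173)/29 = 1/4 - 1/8*0 = 1/4 + 0 = 1/4 ≈ 0.25000)
H/j + 300844/(-78105) = 110046/(1/4) + 300844/(-78105) = 110046*4 + 300844*(-1/78105) = 440184 - 300844/78105 = 34380270476/78105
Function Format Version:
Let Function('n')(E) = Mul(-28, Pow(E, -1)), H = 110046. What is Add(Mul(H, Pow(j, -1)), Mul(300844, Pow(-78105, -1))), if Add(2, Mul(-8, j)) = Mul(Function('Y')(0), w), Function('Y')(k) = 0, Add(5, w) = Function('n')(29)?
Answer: Rational(34380270476, 78105) ≈ 4.4018e+5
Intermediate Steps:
w = Rational(-173, 29) (w = Add(-5, Mul(-28, Pow(29, -1))) = Add(-5, Mul(-28, Rational(1, 29))) = Add(-5, Rational(-28, 29)) = Rational(-173, 29) ≈ -5.9655)
j = Rational(1, 4) (j = Add(Rational(1, 4), Mul(Rational(-1, 8), Mul(0, Rational(-173, 29)))) = Add(Rational(1, 4), Mul(Rational(-1, 8), 0)) = Add(Rational(1, 4), 0) = Rational(1, 4) ≈ 0.25000)
Add(Mul(H, Pow(j, -1)), Mul(300844, Pow(-78105, -1))) = Add(Mul(110046, Pow(Rational(1, 4), -1)), Mul(300844, Pow(-78105, -1))) = Add(Mul(110046, 4), Mul(300844, Rational(-1, 78105))) = Add(440184, Rational(-300844, 78105)) = Rational(34380270476, 78105)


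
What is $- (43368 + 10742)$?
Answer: $-54110$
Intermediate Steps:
$- (43368 + 10742) = \left(-1\right) 54110 = -54110$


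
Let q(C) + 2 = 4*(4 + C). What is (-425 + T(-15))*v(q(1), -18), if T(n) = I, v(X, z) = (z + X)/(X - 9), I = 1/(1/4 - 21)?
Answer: 0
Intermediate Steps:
q(C) = 14 + 4*C (q(C) = -2 + 4*(4 + C) = -2 + (16 + 4*C) = 14 + 4*C)
I = -4/83 (I = 1/(¼ - 21) = 1/(-83/4) = -4/83 ≈ -0.048193)
v(X, z) = (X + z)/(-9 + X)
T(n) = -4/83
(-425 + T(-15))*v(q(1), -18) = (-425 - 4/83)*(((14 + 4*1) - 18)/(-9 + (14 + 4*1))) = -35279*((14 + 4) - 18)/(83*(-9 + (14 + 4))) = -35279*(18 - 18)/(83*(-9 + 18)) = -35279*0/(83*9) = -35279*0/747 = -35279/83*0 = 0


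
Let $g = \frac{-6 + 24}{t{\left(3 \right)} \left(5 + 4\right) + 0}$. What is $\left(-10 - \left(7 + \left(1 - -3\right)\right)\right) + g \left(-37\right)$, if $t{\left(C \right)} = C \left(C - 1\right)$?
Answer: $- \frac{100}{3} \approx -33.333$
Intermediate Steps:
$t{\left(C \right)} = C \left(-1 + C\right)$
$g = \frac{1}{3}$ ($g = \frac{-6 + 24}{3 \left(-1 + 3\right) \left(5 + 4\right) + 0} = \frac{18}{3 \cdot 2 \cdot 9 + 0} = \frac{18}{6 \cdot 9 + 0} = \frac{18}{54 + 0} = \frac{18}{54} = 18 \cdot \frac{1}{54} = \frac{1}{3} \approx 0.33333$)
$\left(-10 - \left(7 + \left(1 - -3\right)\right)\right) + g \left(-37\right) = \left(-10 - \left(7 + \left(1 - -3\right)\right)\right) + \frac{1}{3} \left(-37\right) = \left(-10 - \left(7 + \left(1 + 3\right)\right)\right) - \frac{37}{3} = \left(-10 - \left(7 + 4\right)\right) - \frac{37}{3} = \left(-10 - 11\right) - \frac{37}{3} = -21 - \frac{37}{3} = - \frac{100}{3}$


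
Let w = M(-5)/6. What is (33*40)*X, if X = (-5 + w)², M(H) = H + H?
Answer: 176000/3 ≈ 58667.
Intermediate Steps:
M(H) = 2*H
w = -5/3 (w = (2*(-5))/6 = -10*⅙ = -5/3 ≈ -1.6667)
X = 400/9 (X = (-5 - 5/3)² = (-20/3)² = 400/9 ≈ 44.444)
(33*40)*X = (33*40)*(400/9) = 1320*(400/9) = 176000/3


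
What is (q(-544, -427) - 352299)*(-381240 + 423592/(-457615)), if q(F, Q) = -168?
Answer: 61491944850995664/457615 ≈ 1.3437e+11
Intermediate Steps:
(q(-544, -427) - 352299)*(-381240 + 423592/(-457615)) = (-168 - 352299)*(-381240 + 423592/(-457615)) = -352467*(-381240 + 423592*(-1/457615)) = -352467*(-381240 - 423592/457615) = -352467*(-174461566192/457615) = 61491944850995664/457615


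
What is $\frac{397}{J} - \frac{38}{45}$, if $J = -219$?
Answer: $- \frac{8729}{3285} \approx -2.6572$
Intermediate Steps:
$\frac{397}{J} - \frac{38}{45} = \frac{397}{-219} - \frac{38}{45} = 397 \left(- \frac{1}{219}\right) - \frac{38}{45} = - \frac{397}{219} - \frac{38}{45} = - \frac{8729}{3285}$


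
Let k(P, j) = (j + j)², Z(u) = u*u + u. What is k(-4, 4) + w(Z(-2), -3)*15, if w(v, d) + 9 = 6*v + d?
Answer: 64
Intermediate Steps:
Z(u) = u + u² (Z(u) = u² + u = u + u²)
w(v, d) = -9 + d + 6*v (w(v, d) = -9 + (6*v + d) = -9 + (d + 6*v) = -9 + d + 6*v)
k(P, j) = 4*j² (k(P, j) = (2*j)² = 4*j²)
k(-4, 4) + w(Z(-2), -3)*15 = 4*4² + (-9 - 3 + 6*(-2*(1 - 2)))*15 = 4*16 + (-9 - 3 + 6*(-2*(-1)))*15 = 64 + (-9 - 3 + 6*2)*15 = 64 + (-9 - 3 + 12)*15 = 64 + 0*15 = 64 + 0 = 64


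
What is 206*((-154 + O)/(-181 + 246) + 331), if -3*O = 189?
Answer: 4387388/65 ≈ 67498.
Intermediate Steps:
O = -63 (O = -⅓*189 = -63)
206*((-154 + O)/(-181 + 246) + 331) = 206*((-154 - 63)/(-181 + 246) + 331) = 206*(-217/65 + 331) = 206*(21298/65) = 4387388/65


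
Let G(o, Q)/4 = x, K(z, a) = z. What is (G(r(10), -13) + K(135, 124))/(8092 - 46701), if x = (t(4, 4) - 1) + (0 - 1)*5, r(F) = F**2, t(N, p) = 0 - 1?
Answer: -107/38609 ≈ -0.0027714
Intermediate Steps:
t(N, p) = -1
x = -7 (x = (-1 - 1) + (0 - 1)*5 = -2 - 1*5 = -2 - 5 = -7)
G(o, Q) = -28 (G(o, Q) = 4*(-7) = -28)
(G(r(10), -13) + K(135, 124))/(8092 - 46701) = (-28 + 135)/(8092 - 46701) = 107/(-38609) = 107*(-1/38609) = -107/38609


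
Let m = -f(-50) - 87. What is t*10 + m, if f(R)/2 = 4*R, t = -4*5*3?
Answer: -287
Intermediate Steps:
t = -60 (t = -20*3 = -60)
f(R) = 8*R (f(R) = 2*(4*R) = 8*R)
m = 313 (m = -8*(-50) - 87 = -1*(-400) - 87 = 400 - 87 = 313)
t*10 + m = -60*10 + 313 = -600 + 313 = -287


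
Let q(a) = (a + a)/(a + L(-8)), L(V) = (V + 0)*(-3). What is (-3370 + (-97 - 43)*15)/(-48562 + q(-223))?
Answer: 544265/4831696 ≈ 0.11264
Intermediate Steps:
L(V) = -3*V (L(V) = V*(-3) = -3*V)
q(a) = 2*a/(24 + a) (q(a) = (a + a)/(a - 3*(-8)) = (2*a)/(a + 24) = (2*a)/(24 + a) = 2*a/(24 + a))
(-3370 + (-97 - 43)*15)/(-48562 + q(-223)) = (-3370 + (-97 - 43)*15)/(-48562 + 2*(-223)/(24 - 223)) = (-3370 - 140*15)/(-48562 + 2*(-223)/(-199)) = (-3370 - 2100)/(-48562 + 2*(-223)*(-1/199)) = -5470/(-48562 + 446/199) = -5470/(-9663392/199) = -5470*(-199/9663392) = 544265/4831696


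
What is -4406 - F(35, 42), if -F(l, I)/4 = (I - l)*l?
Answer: -3426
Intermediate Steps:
F(l, I) = -4*l*(I - l) (F(l, I) = -4*(I - l)*l = -4*l*(I - l))
-4406 - F(35, 42) = -4406 - 4*35*(35 - 1*42) = -4406 - 4*35*(35 - 42) = -4406 - 4*35*(-7) = -4406 - 1*(-980) = -4406 + 980 = -3426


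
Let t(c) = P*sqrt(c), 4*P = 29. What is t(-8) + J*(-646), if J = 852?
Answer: -550392 + 29*I*sqrt(2)/2 ≈ -5.5039e+5 + 20.506*I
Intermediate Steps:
P = 29/4 (P = (1/4)*29 = 29/4 ≈ 7.2500)
t(c) = 29*sqrt(c)/4
t(-8) + J*(-646) = 29*sqrt(-8)/4 + 852*(-646) = 29*(2*I*sqrt(2))/4 - 550392 = 29*I*sqrt(2)/2 - 550392 = -550392 + 29*I*sqrt(2)/2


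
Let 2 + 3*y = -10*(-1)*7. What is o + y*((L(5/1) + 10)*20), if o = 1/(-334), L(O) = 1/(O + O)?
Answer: 4587821/1002 ≈ 4578.7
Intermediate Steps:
y = 68/3 (y = -⅔ + (-10*(-1)*7)/3 = -⅔ + (10*7)/3 = -⅔ + (⅓)*70 = -⅔ + 70/3 = 68/3 ≈ 22.667)
L(O) = 1/(2*O)
o = -1/334 ≈ -0.0029940
o + y*((L(5/1) + 10)*20) = -1/334 + 68*((1/(2*((5/1))) + 10)*20)/3 = -1/334 + 68*((1/(2*((5*1))) + 10)*20)/3 = -1/334 + 68*(((½)/5 + 10)*20)/3 = -1/334 + 68*(((½)*(⅕) + 10)*20)/3 = -1/334 + 68*((⅒ + 10)*20)/3 = -1/334 + 68*((101/10)*20)/3 = -1/334 + (68/3)*202 = -1/334 + 13736/3 = 4587821/1002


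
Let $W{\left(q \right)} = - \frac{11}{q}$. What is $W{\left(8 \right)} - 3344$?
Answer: $- \frac{26763}{8} \approx -3345.4$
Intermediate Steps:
$W{\left(8 \right)} - 3344 = - \frac{11}{8} - 3344 = - \frac{26763}{8}$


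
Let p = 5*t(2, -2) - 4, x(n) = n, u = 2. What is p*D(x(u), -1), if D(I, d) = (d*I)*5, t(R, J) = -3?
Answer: 190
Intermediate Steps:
D(I, d) = 5*I*d (D(I, d) = (I*d)*5 = 5*I*d)
p = -19 (p = 5*(-3) - 4 = -15 - 4 = -19)
p*D(x(u), -1) = -95*2*(-1) = -19*(-10) = 190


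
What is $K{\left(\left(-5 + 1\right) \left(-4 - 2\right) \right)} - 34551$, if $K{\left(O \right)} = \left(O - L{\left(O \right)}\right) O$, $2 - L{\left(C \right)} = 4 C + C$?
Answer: $-31143$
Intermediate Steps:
$L{\left(C \right)} = 2 - 5 C$ ($L{\left(C \right)} = 2 - \left(4 C + C\right) = 2 - 5 C$)
$K{\left(O \right)} = O \left(-2 + 6 O\right)$ ($K{\left(O \right)} = \left(O - \left(2 - 5 O\right)\right) O = \left(O + \left(-2 + 5 O\right)\right) O = \left(-2 + 6 O\right) O = O \left(-2 + 6 O\right)$)
$K{\left(\left(-5 + 1\right) \left(-4 - 2\right) \right)} - 34551 = 2 \left(-5 + 1\right) \left(-4 - 2\right) \left(-1 + 3 \left(-5 + 1\right) \left(-4 - 2\right)\right) - 34551 = 2 \left(\left(-4\right) \left(-6\right)\right) \left(-1 + 3 \left(\left(-4\right) \left(-6\right)\right)\right) - 34551 = 2 \cdot 24 \left(-1 + 3 \cdot 24\right) - 34551 = 2 \cdot 24 \left(-1 + 72\right) - 34551 = 2 \cdot 24 \cdot 71 - 34551 = 3408 - 34551 = -31143$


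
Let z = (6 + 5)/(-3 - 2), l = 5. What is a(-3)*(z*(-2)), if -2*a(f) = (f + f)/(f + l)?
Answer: 33/5 ≈ 6.6000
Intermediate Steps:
a(f) = -f/(5 + f) (a(f) = -(f + f)/(2*(f + 5)) = -2*f/(2*(5 + f)) = -f/(5 + f))
z = -11/5 (z = 11/(-5) = 11*(-⅕) = -11/5 ≈ -2.2000)
a(-3)*(z*(-2)) = (-1*(-3)/(5 - 3))*(-11/5*(-2)) = -1*(-3)/2*(22/5) = -1*(-3)*½*(22/5) = (3/2)*(22/5) = 33/5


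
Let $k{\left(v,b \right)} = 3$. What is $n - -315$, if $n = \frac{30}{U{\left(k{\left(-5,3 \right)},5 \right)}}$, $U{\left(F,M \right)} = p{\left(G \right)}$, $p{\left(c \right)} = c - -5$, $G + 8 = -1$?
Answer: $\frac{615}{2} \approx 307.5$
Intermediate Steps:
$G = -9$ ($G = -8 - 1 = -9$)
$p{\left(c \right)} = 5 + c$ ($p{\left(c \right)} = c + 5 = 5 + c$)
$U{\left(F,M \right)} = -4$ ($U{\left(F,M \right)} = 5 - 9 = -4$)
$n = - \frac{15}{2}$ ($n = \frac{30}{-4} = 30 \left(- \frac{1}{4}\right) = - \frac{15}{2} \approx -7.5$)
$n - -315 = - \frac{15}{2} - -315 = - \frac{15}{2} + 315 = \frac{615}{2}$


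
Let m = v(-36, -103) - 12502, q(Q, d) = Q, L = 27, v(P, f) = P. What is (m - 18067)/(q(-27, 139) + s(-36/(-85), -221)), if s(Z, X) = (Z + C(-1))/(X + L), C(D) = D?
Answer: 504676450/445181 ≈ 1133.6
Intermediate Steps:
s(Z, X) = (-1 + Z)/(27 + X) (s(Z, X) = (Z - 1)/(X + 27) = (-1 + Z)/(27 + X))
m = -12538 (m = -36 - 12502 = -12538)
(m - 18067)/(q(-27, 139) + s(-36/(-85), -221)) = (-12538 - 18067)/(-27 + (-1 - 36/(-85))/(27 - 221)) = -30605/(-27 + (-1 - 36*(-1/85))/(-194)) = -30605/(-27 - (-1 + 36/85)/194) = -30605/(-27 - 1/194*(-49/85)) = -30605/(-27 + 49/16490) = -30605/(-445181/16490) = -30605*(-16490/445181) = 504676450/445181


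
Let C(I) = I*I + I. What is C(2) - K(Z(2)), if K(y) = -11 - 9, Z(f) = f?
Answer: 26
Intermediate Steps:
C(I) = I + I² (C(I) = I² + I = I + I²)
K(y) = -20
C(2) - K(Z(2)) = 2*(1 + 2) - 1*(-20) = 2*3 + 20 = 6 + 20 = 26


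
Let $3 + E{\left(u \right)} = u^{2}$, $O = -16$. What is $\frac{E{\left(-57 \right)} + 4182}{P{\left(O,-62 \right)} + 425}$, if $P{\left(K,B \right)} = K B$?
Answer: $\frac{7428}{1417} \approx 5.2421$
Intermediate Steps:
$P{\left(K,B \right)} = B K$
$E{\left(u \right)} = -3 + u^{2}$
$\frac{E{\left(-57 \right)} + 4182}{P{\left(O,-62 \right)} + 425} = \frac{\left(-3 + \left(-57\right)^{2}\right) + 4182}{\left(-62\right) \left(-16\right) + 425} = \frac{\left(-3 + 3249\right) + 4182}{992 + 425} = \frac{3246 + 4182}{1417} = 7428 \cdot \frac{1}{1417} = \frac{7428}{1417}$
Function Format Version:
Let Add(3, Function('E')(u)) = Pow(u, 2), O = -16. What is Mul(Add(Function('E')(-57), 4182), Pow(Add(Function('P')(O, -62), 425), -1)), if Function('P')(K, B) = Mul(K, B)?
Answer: Rational(7428, 1417) ≈ 5.2421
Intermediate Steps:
Function('P')(K, B) = Mul(B, K)
Function('E')(u) = Add(-3, Pow(u, 2))
Mul(Add(Function('E')(-57), 4182), Pow(Add(Function('P')(O, -62), 425), -1)) = Mul(Add(Add(-3, Pow(-57, 2)), 4182), Pow(Add(Mul(-62, -16), 425), -1)) = Mul(Add(Add(-3, 3249), 4182), Pow(Add(992, 425), -1)) = Mul(Add(3246, 4182), Pow(1417, -1)) = Mul(7428, Rational(1, 1417)) = Rational(7428, 1417)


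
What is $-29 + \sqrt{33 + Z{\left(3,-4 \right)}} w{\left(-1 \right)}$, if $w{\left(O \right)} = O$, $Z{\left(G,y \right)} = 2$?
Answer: $-29 - \sqrt{35} \approx -34.916$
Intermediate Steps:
$-29 + \sqrt{33 + Z{\left(3,-4 \right)}} w{\left(-1 \right)} = -29 + \sqrt{33 + 2} \left(-1\right) = -29 + \sqrt{35} \left(-1\right) = -29 - \sqrt{35}$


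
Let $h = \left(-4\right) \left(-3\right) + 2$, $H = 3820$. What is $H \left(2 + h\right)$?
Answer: $61120$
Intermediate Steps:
$h = 14$ ($h = 12 + 2 = 14$)
$H \left(2 + h\right) = 3820 \left(2 + 14\right) = 3820 \cdot 16 = 61120$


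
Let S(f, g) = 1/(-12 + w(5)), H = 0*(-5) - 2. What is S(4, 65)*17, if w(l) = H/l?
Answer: -85/62 ≈ -1.3710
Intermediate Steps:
H = -2 (H = 0 - 2 = -2)
w(l) = -2/l
S(f, g) = -5/62 (S(f, g) = 1/(-12 - 2/5) = 1/(-12 - 2*⅕) = 1/(-12 - ⅖) = 1/(-62/5) = -5/62)
S(4, 65)*17 = -5/62*17 = -85/62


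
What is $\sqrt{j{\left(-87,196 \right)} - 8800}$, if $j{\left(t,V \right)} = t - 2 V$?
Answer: $3 i \sqrt{1031} \approx 96.328 i$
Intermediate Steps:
$\sqrt{j{\left(-87,196 \right)} - 8800} = \sqrt{\left(-87 - 392\right) - 8800} = \sqrt{-479 - 8800} = \sqrt{-9279} = 3 i \sqrt{1031}$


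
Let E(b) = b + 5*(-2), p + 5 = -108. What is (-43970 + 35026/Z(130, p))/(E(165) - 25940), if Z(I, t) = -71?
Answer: 3156896/1830735 ≈ 1.7244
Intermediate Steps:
p = -113 (p = -5 - 108 = -113)
E(b) = -10 + b (E(b) = b - 10 = -10 + b)
(-43970 + 35026/Z(130, p))/(E(165) - 25940) = (-43970 + 35026/(-71))/((-10 + 165) - 25940) = (-43970 + 35026*(-1/71))/(155 - 25940) = (-43970 - 35026/71)/(-25785) = -3156896/71*(-1/25785) = 3156896/1830735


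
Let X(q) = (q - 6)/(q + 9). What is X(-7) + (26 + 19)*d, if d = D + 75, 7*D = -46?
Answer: 43019/14 ≈ 3072.8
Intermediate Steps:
D = -46/7 (D = (1/7)*(-46) = -46/7 ≈ -6.5714)
d = 479/7 (d = -46/7 + 75 = 479/7 ≈ 68.429)
X(q) = (-6 + q)/(9 + q)
X(-7) + (26 + 19)*d = (-6 - 7)/(9 - 7) + (26 + 19)*(479/7) = -13/2 + 45*(479/7) = (1/2)*(-13) + 21555/7 = -13/2 + 21555/7 = 43019/14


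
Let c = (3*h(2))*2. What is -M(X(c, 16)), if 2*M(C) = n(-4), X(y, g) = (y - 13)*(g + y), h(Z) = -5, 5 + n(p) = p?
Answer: 9/2 ≈ 4.5000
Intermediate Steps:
n(p) = -5 + p
c = -30 (c = (3*(-5))*2 = -15*2 = -30)
X(y, g) = (-13 + y)*(g + y)
M(C) = -9/2 (M(C) = (-5 - 4)/2 = (½)*(-9) = -9/2)
-M(X(c, 16)) = -1*(-9/2) = 9/2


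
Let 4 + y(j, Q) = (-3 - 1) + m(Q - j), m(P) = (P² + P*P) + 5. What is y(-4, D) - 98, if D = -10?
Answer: -29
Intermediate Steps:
m(P) = 5 + 2*P² (m(P) = (P² + P²) + 5 = 2*P² + 5 = 5 + 2*P²)
y(j, Q) = -3 + 2*(Q - j)² (y(j, Q) = -4 + ((-3 - 1) + (5 + 2*(Q - j)²)) = -4 + (-4 + (5 + 2*(Q - j)²)) = -4 + (1 + 2*(Q - j)²) = -3 + 2*(Q - j)²)
y(-4, D) - 98 = (-3 + 2*(-10 - 1*(-4))²) - 98 = (-3 + 2*(-10 + 4)²) - 98 = (-3 + 2*(-6)²) - 98 = (-3 + 2*36) - 98 = (-3 + 72) - 98 = 69 - 98 = -29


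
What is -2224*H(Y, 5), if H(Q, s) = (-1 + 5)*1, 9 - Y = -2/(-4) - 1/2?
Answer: -8896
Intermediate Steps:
Y = 9 (Y = 9 - (-2/(-4) - 1/2) = 9 - (-2*(-¼) - 1*½) = 9 - (½ - ½) = 9 - 1*0 = 9 + 0 = 9)
H(Q, s) = 4 (H(Q, s) = 4*1 = 4)
-2224*H(Y, 5) = -2224*4 = -8896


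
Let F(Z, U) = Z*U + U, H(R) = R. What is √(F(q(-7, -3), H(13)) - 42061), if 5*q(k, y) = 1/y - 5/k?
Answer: 2*I*√115892070/105 ≈ 205.05*I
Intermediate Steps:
q(k, y) = -1/k + 1/(5*y) (q(k, y) = (1/y - 5/k)/5 = -1/k + 1/(5*y))
F(Z, U) = U + U*Z (F(Z, U) = U*Z + U = U + U*Z)
√(F(q(-7, -3), H(13)) - 42061) = √(13*(1 + (-1*(-3) + (⅕)*(-7))/(-7*(-3))) - 42061) = √(13*(1 - ⅐*(-⅓)*(3 - 7/5)) - 42061) = √(13*(1 - ⅐*(-⅓)*8/5) - 42061) = √(13*(1 + 8/105) - 42061) = √(13*(113/105) - 42061) = √(1469/105 - 42061) = √(-4414936/105) = 2*I*√115892070/105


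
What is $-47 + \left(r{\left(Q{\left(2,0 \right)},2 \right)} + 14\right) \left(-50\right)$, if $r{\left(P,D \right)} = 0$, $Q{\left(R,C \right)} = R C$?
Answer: $-747$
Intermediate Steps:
$Q{\left(R,C \right)} = C R$
$-47 + \left(r{\left(Q{\left(2,0 \right)},2 \right)} + 14\right) \left(-50\right) = -47 + \left(0 + 14\right) \left(-50\right) = -47 + 14 \left(-50\right) = -47 - 700 = -747$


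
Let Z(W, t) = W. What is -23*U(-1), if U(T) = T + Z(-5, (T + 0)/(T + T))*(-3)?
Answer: -322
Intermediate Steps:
U(T) = 15 + T (U(T) = T - 5*(-3) = T + 15 = 15 + T)
-23*U(-1) = -23*(15 - 1) = -23*14 = -322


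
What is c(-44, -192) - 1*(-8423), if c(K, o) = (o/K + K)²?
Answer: 1209279/121 ≈ 9994.0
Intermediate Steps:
c(K, o) = (K + o/K)²
c(-44, -192) - 1*(-8423) = (-192 + (-44)²)²/(-44)² - 1*(-8423) = (-192 + 1936)²/1936 + 8423 = (1/1936)*1744² + 8423 = (1/1936)*3041536 + 8423 = 190096/121 + 8423 = 1209279/121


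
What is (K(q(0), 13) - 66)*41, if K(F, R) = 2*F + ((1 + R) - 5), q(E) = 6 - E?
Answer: -1845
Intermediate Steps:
K(F, R) = -4 + R + 2*F (K(F, R) = 2*F + (-4 + R) = -4 + R + 2*F)
(K(q(0), 13) - 66)*41 = ((-4 + 13 + 2*(6 - 1*0)) - 66)*41 = ((-4 + 13 + 2*(6 + 0)) - 66)*41 = ((-4 + 13 + 2*6) - 66)*41 = ((-4 + 13 + 12) - 66)*41 = (21 - 66)*41 = -45*41 = -1845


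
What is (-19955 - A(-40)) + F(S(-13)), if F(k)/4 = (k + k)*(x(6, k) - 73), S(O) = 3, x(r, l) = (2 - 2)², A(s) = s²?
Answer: -23307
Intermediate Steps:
x(r, l) = 0 (x(r, l) = 0² = 0)
F(k) = -584*k (F(k) = 4*((k + k)*(0 - 73)) = 4*((2*k)*(-73)) = 4*(-146*k) = -584*k)
(-19955 - A(-40)) + F(S(-13)) = (-19955 - 1*(-40)²) - 584*3 = (-19955 - 1*1600) - 1752 = (-19955 - 1600) - 1752 = -21555 - 1752 = -23307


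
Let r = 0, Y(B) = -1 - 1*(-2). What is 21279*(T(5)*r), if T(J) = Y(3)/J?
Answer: 0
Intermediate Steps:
Y(B) = 1 (Y(B) = -1 + 2 = 1)
T(J) = 1/J
21279*(T(5)*r) = 21279*(0/5) = 21279*((⅕)*0) = 21279*0 = 0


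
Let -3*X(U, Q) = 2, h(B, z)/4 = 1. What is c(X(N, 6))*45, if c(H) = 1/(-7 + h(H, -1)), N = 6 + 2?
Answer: -15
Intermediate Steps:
h(B, z) = 4 (h(B, z) = 4*1 = 4)
N = 8
X(U, Q) = -2/3 (X(U, Q) = -1/3*2 = -2/3)
c(H) = -1/3 (c(H) = 1/(-7 + 4) = 1/(-3) = -1/3)
c(X(N, 6))*45 = -1/3*45 = -15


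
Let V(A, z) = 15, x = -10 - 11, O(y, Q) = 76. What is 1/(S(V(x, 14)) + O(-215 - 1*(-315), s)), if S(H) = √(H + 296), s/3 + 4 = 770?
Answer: 76/5465 - √311/5465 ≈ 0.010680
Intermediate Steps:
s = 2298 (s = -12 + 3*770 = -12 + 2310 = 2298)
x = -21
S(H) = √(296 + H)
1/(S(V(x, 14)) + O(-215 - 1*(-315), s)) = 1/(√(296 + 15) + 76) = 1/(√311 + 76) = 1/(76 + √311)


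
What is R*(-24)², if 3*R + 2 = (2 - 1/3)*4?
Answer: 896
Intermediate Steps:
R = 14/9 (R = -⅔ + ((2 - 1/3)*4)/3 = -⅔ + ((2 - 1*⅓)*4)/3 = -⅔ + ((2 - ⅓)*4)/3 = -⅔ + ((5/3)*4)/3 = -⅔ + (⅓)*(20/3) = -⅔ + 20/9 = 14/9 ≈ 1.5556)
R*(-24)² = (14/9)*(-24)² = (14/9)*576 = 896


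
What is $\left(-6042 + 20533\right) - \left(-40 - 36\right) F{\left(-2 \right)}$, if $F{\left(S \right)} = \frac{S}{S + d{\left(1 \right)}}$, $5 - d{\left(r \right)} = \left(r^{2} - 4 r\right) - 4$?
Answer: $\frac{72379}{5} \approx 14476.0$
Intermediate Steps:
$d{\left(r \right)} = 9 - r^{2} + 4 r$ ($d{\left(r \right)} = 5 - \left(\left(r^{2} - 4 r\right) - 4\right) = 5 - \left(-4 + r^{2} - 4 r\right) = 5 + \left(4 - r^{2} + 4 r\right) = 9 - r^{2} + 4 r$)
$F{\left(S \right)} = \frac{S}{12 + S}$ ($F{\left(S \right)} = \frac{S}{S + \left(9 - 1^{2} + 4 \cdot 1\right)} = \frac{S}{S + \left(9 - 1 + 4\right)} = \frac{S}{S + 12} = \frac{S}{12 + S}$)
$\left(-6042 + 20533\right) - \left(-40 - 36\right) F{\left(-2 \right)} = \left(-6042 + 20533\right) - \left(-40 - 36\right) \left(- \frac{2}{12 - 2}\right) = 14491 - - 76 \left(- \frac{2}{10}\right) = 14491 - - 76 \left(\left(-2\right) \frac{1}{10}\right) = 14491 - \left(-76\right) \left(- \frac{1}{5}\right) = 14491 - \frac{76}{5} = \frac{72379}{5}$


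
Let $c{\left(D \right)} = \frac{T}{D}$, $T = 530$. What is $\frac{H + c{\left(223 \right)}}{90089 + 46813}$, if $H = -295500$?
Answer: $- \frac{32947985}{15264573} \approx -2.1585$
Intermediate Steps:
$c{\left(D \right)} = \frac{530}{D}$
$\frac{H + c{\left(223 \right)}}{90089 + 46813} = \frac{-295500 + \frac{530}{223}}{90089 + 46813} = \frac{-295500 + 530 \cdot \frac{1}{223}}{136902} = \left(-295500 + \frac{530}{223}\right) \frac{1}{136902} = \left(- \frac{65895970}{223}\right) \frac{1}{136902} = - \frac{32947985}{15264573}$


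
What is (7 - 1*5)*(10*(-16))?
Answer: -320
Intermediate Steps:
(7 - 1*5)*(10*(-16)) = (7 - 5)*(-160) = 2*(-160) = -320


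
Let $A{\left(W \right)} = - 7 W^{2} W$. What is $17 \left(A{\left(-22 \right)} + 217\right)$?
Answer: $1270801$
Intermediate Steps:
$A{\left(W \right)} = - 7 W^{3}$
$17 \left(A{\left(-22 \right)} + 217\right) = 17 \left(- 7 \left(-22\right)^{3} + 217\right) = 17 \left(\left(-7\right) \left(-10648\right) + 217\right) = 17 \left(74536 + 217\right) = 17 \cdot 74753 = 1270801$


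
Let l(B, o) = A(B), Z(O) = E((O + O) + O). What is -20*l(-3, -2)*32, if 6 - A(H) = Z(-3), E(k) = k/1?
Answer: -9600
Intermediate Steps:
E(k) = k (E(k) = k*1 = k)
Z(O) = 3*O (Z(O) = (O + O) + O = 2*O + O = 3*O)
A(H) = 15 (A(H) = 6 - 3*(-3) = 6 - 1*(-9) = 6 + 9 = 15)
l(B, o) = 15
-20*l(-3, -2)*32 = -20*15*32 = -300*32 = -9600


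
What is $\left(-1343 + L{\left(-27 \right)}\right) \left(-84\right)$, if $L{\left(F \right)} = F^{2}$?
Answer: $51576$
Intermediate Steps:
$\left(-1343 + L{\left(-27 \right)}\right) \left(-84\right) = \left(-1343 + \left(-27\right)^{2}\right) \left(-84\right) = \left(-1343 + 729\right) \left(-84\right) = \left(-614\right) \left(-84\right) = 51576$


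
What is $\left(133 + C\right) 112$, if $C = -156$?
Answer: $-2576$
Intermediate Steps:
$\left(133 + C\right) 112 = \left(133 - 156\right) 112 = \left(-23\right) 112 = -2576$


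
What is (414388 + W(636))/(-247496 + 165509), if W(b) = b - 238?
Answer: -138262/27329 ≈ -5.0592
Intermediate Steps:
W(b) = -238 + b
(414388 + W(636))/(-247496 + 165509) = (414388 + (-238 + 636))/(-247496 + 165509) = (414388 + 398)/(-81987) = 414786*(-1/81987) = -138262/27329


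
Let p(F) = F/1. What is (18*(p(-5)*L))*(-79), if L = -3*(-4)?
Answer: 85320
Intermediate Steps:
L = 12
p(F) = F (p(F) = F*1 = F)
(18*(p(-5)*L))*(-79) = (18*(-5*12))*(-79) = (18*(-60))*(-79) = -1080*(-79) = 85320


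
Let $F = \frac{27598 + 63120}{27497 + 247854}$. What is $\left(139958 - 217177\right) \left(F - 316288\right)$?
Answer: $\frac{6725012468165030}{275351} \approx 2.4423 \cdot 10^{10}$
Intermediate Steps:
$F = \frac{90718}{275351} \approx 0.32946$
$\left(139958 - 217177\right) \left(F - 316288\right) = \left(139958 - 217177\right) \left(\frac{90718}{275351} - 316288\right) = \left(-77219\right) \left(- \frac{87090126370}{275351}\right) = \frac{6725012468165030}{275351}$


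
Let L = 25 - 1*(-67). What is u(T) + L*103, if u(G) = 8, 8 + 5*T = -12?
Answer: 9484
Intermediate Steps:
T = -4 (T = -8/5 + (1/5)*(-12) = -8/5 - 12/5 = -4)
L = 92 (L = 25 + 67 = 92)
u(T) + L*103 = 8 + 92*103 = 8 + 9476 = 9484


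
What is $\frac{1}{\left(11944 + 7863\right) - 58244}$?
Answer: $- \frac{1}{38437} \approx -2.6017 \cdot 10^{-5}$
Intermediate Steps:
$\frac{1}{\left(11944 + 7863\right) - 58244} = \frac{1}{19807 - 58244} = \frac{1}{-38437} = - \frac{1}{38437}$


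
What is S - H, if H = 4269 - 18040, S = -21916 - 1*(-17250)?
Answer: 9105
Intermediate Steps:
S = -4666 (S = -21916 + 17250 = -4666)
H = -13771
S - H = -4666 - 1*(-13771) = -4666 + 13771 = 9105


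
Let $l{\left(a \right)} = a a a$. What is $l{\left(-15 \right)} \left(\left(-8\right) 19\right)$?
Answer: $513000$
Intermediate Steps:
$l{\left(a \right)} = a^{3}$ ($l{\left(a \right)} = a^{2} a = a^{3}$)
$l{\left(-15 \right)} \left(\left(-8\right) 19\right) = \left(-15\right)^{3} \left(\left(-8\right) 19\right) = \left(-3375\right) \left(-152\right) = 513000$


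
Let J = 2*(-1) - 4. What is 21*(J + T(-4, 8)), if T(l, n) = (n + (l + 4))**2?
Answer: 1218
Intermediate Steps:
T(l, n) = (4 + l + n)**2 (T(l, n) = (n + (4 + l))**2 = (4 + l + n)**2)
J = -6 (J = -2 - 4 = -6)
21*(J + T(-4, 8)) = 21*(-6 + (4 - 4 + 8)**2) = 21*(-6 + 8**2) = 21*(-6 + 64) = 21*58 = 1218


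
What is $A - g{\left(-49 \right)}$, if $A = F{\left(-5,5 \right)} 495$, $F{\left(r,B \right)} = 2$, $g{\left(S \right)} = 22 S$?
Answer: $2068$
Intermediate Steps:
$A = 990$ ($A = 2 \cdot 495 = 990$)
$A - g{\left(-49 \right)} = 990 - 22 \left(-49\right) = 990 - -1078 = 990 + 1078 = 2068$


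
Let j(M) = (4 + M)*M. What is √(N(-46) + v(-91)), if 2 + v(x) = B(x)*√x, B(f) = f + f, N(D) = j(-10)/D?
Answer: √(-1748 - 96278*I*√91)/23 ≈ 29.435 - 29.491*I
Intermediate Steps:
j(M) = M*(4 + M)
N(D) = 60/D (N(D) = (-10*(4 - 10))/D = (-10*(-6))/D = 60/D)
B(f) = 2*f
v(x) = -2 + 2*x^(3/2) (v(x) = -2 + (2*x)*√x = -2 + 2*x^(3/2))
√(N(-46) + v(-91)) = √(60/(-46) + (-2 + 2*(-91)^(3/2))) = √(60*(-1/46) + (-2 + 2*(-91*I*√91))) = √(-30/23 + (-2 - 182*I*√91)) = √(-76/23 - 182*I*√91)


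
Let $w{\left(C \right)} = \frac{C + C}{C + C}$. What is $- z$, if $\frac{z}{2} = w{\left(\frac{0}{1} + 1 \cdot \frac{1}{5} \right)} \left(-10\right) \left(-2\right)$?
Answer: $-40$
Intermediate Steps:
$w{\left(C \right)} = 1$ ($w{\left(C \right)} = \frac{2 C}{2 C} = 2 C \frac{1}{2 C} = 1$)
$z = 40$ ($z = 2 \cdot 1 \left(-10\right) \left(-2\right) = 2 \left(\left(-10\right) \left(-2\right)\right) = 2 \cdot 20 = 40$)
$- z = \left(-1\right) 40 = -40$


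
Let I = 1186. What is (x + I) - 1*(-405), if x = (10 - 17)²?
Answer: 1640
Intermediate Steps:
x = 49 (x = (-7)² = 49)
(x + I) - 1*(-405) = (49 + 1186) - 1*(-405) = 1235 + 405 = 1640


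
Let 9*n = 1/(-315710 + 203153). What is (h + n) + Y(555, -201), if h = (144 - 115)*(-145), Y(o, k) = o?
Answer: -3697497451/1013013 ≈ -3650.0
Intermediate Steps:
n = -1/1013013 (n = 1/(9*(-315710 + 203153)) = (1/9)/(-112557) = (1/9)*(-1/112557) = -1/1013013 ≈ -9.8715e-7)
h = -4205 (h = 29*(-145) = -4205)
(h + n) + Y(555, -201) = (-4205 - 1/1013013) + 555 = -4259719666/1013013 + 555 = -3697497451/1013013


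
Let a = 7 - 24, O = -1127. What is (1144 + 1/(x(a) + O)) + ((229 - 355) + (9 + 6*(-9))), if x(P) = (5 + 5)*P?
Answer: 1261980/1297 ≈ 973.00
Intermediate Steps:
a = -17
x(P) = 10*P
(1144 + 1/(x(a) + O)) + ((229 - 355) + (9 + 6*(-9))) = (1144 + 1/(10*(-17) - 1127)) + ((229 - 355) + (9 + 6*(-9))) = (1144 + 1/(-170 - 1127)) + (-126 + (9 - 54)) = (1144 + 1/(-1297)) + (-126 - 45) = (1144 - 1/1297) - 171 = 1483767/1297 - 171 = 1261980/1297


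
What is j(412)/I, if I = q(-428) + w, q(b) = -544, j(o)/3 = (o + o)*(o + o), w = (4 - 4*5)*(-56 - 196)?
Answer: 63654/109 ≈ 583.98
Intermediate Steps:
w = 4032 (w = (4 - 20)*(-252) = -16*(-252) = 4032)
j(o) = 12*o**2 (j(o) = 3*((o + o)*(o + o)) = 3*((2*o)*(2*o)) = 3*(4*o**2) = 12*o**2)
I = 3488 (I = -544 + 4032 = 3488)
j(412)/I = (12*412**2)/3488 = (12*169744)*(1/3488) = 2036928*(1/3488) = 63654/109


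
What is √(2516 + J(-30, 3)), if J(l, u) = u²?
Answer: 5*√101 ≈ 50.249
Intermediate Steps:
√(2516 + J(-30, 3)) = √(2516 + 3²) = √(2516 + 9) = √2525 = 5*√101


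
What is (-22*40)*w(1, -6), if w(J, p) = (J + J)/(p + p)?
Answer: 440/3 ≈ 146.67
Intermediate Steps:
w(J, p) = J/p (w(J, p) = (2*J)/((2*p)) = (2*J)*(1/(2*p)) = J/p)
(-22*40)*w(1, -6) = (-22*40)*(1/(-6)) = -880*(-1)/6 = -880*(-1/6) = 440/3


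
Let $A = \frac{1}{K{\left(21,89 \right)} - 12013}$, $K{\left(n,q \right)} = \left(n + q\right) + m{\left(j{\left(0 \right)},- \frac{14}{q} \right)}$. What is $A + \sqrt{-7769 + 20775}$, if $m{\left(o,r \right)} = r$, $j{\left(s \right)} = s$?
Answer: $- \frac{89}{1059381} + \sqrt{13006} \approx 114.04$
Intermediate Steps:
$K{\left(n,q \right)} = n + q - \frac{14}{q}$ ($K{\left(n,q \right)} = \left(n + q\right) - \frac{14}{q} = n + q - \frac{14}{q}$)
$A = - \frac{89}{1059381}$ ($A = \frac{1}{\left(21 + 89 - \frac{14}{89}\right) - 12013} = \frac{1}{\frac{9776}{89} - 12013} = \frac{1}{- \frac{1059381}{89}} = - \frac{89}{1059381} \approx -8.4011 \cdot 10^{-5}$)
$A + \sqrt{-7769 + 20775} = - \frac{89}{1059381} + \sqrt{-7769 + 20775} = - \frac{89}{1059381} + \sqrt{13006}$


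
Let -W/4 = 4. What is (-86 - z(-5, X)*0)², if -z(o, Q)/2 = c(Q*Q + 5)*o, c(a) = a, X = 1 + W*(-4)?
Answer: 7396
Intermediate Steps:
W = -16 (W = -4*4 = -16)
X = 65 (X = 1 - 16*(-4) = 1 + 64 = 65)
z(o, Q) = -2*o*(5 + Q²) (z(o, Q) = -2*(Q*Q + 5)*o = -2*(Q² + 5)*o = -2*(5 + Q²)*o = -2*o*(5 + Q²))
(-86 - z(-5, X)*0)² = (-86 - (-2)*(-5)*(5 + 65²)*0)² = (-86 - (-2)*(-5)*(5 + 4225)*0)² = (-86 - (-2)*(-5)*4230*0)² = (-86 - 1*42300*0)² = (-86 - 42300*0)² = (-86 + 0)² = (-86)² = 7396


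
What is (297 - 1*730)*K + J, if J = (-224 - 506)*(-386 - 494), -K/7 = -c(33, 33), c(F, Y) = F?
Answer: 542377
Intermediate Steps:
K = 231 (K = -(-7)*33 = -7*(-33) = 231)
J = 642400 (J = -730*(-880) = 642400)
(297 - 1*730)*K + J = (297 - 1*730)*231 + 642400 = (297 - 730)*231 + 642400 = -433*231 + 642400 = -100023 + 642400 = 542377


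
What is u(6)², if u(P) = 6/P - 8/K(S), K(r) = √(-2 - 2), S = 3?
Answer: -15 + 8*I ≈ -15.0 + 8.0*I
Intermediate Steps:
K(r) = 2*I (K(r) = √(-4) = 2*I)
u(P) = 4*I + 6/P (u(P) = 6/P - 8*(-I/2) = 6/P - (-4)*I = 6/P + 4*I = 4*I + 6/P)
u(6)² = (4*I + 6/6)² = (4*I + 6*(⅙))² = (4*I + 1)² = (1 + 4*I)²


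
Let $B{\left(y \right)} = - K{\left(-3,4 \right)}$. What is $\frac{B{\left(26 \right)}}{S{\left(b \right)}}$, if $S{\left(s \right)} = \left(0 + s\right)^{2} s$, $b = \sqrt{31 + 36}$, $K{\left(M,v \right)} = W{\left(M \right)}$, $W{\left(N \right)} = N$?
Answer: $\frac{3 \sqrt{67}}{4489} \approx 0.0054703$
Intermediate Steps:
$K{\left(M,v \right)} = M$
$B{\left(y \right)} = 3$ ($B{\left(y \right)} = \left(-1\right) \left(-3\right) = 3$)
$b = \sqrt{67} \approx 8.1853$
$S{\left(s \right)} = s^{3}$ ($S{\left(s \right)} = s^{2} s = s^{3}$)
$\frac{B{\left(26 \right)}}{S{\left(b \right)}} = \frac{3}{\left(\sqrt{67}\right)^{3}} = \frac{3}{67 \sqrt{67}} = 3 \frac{\sqrt{67}}{4489} = \frac{3 \sqrt{67}}{4489}$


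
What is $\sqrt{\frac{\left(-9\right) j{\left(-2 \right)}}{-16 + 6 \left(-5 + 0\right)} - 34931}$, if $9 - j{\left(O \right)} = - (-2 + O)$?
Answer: $\frac{43 i \sqrt{39974}}{46} \approx 186.9 i$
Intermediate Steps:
$j{\left(O \right)} = 7 + O$ ($j{\left(O \right)} = 9 - - (-2 + O) = 9 - \left(2 - O\right) = 9 + \left(-2 + O\right) = 7 + O$)
$\sqrt{\frac{\left(-9\right) j{\left(-2 \right)}}{-16 + 6 \left(-5 + 0\right)} - 34931} = \sqrt{\frac{\left(-9\right) \left(7 - 2\right)}{-16 + 6 \left(-5 + 0\right)} - 34931} = \sqrt{\frac{\left(-9\right) 5}{-16 + 6 \left(-5\right)} - 34931} = \sqrt{- \frac{45}{-16 - 30} - 34931} = \sqrt{- \frac{45}{-46} - 34931} = \sqrt{\left(-45\right) \left(- \frac{1}{46}\right) - 34931} = \sqrt{\frac{45}{46} - 34931} = \sqrt{- \frac{1606781}{46}} = \frac{43 i \sqrt{39974}}{46}$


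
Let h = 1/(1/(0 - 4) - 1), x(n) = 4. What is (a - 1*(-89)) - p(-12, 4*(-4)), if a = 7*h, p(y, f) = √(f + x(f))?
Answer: 417/5 - 2*I*√3 ≈ 83.4 - 3.4641*I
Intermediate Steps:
h = -⅘ (h = 1/(1/(-4) - 1) = 1/(-¼ - 1) = 1/(-5/4) = -⅘ ≈ -0.80000)
p(y, f) = √(4 + f) (p(y, f) = √(f + 4) = √(4 + f))
a = -28/5 (a = 7*(-⅘) = -28/5 ≈ -5.6000)
(a - 1*(-89)) - p(-12, 4*(-4)) = (-28/5 - 1*(-89)) - √(4 + 4*(-4)) = (-28/5 + 89) - √(4 - 16) = 417/5 - √(-12) = 417/5 - 2*I*√3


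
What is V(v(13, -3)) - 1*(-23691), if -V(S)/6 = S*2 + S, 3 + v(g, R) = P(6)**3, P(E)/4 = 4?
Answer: -49983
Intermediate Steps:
P(E) = 16 (P(E) = 4*4 = 16)
v(g, R) = 4093 (v(g, R) = -3 + 16**3 = -3 + 4096 = 4093)
V(S) = -18*S (V(S) = -6*(S*2 + S) = -6*(2*S + S) = -18*S)
V(v(13, -3)) - 1*(-23691) = -18*4093 - 1*(-23691) = -73674 + 23691 = -49983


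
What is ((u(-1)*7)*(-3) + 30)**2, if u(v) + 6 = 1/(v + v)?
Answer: 110889/4 ≈ 27722.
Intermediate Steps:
u(v) = -6 + 1/(2*v) (u(v) = -6 + 1/(v + v) = -6 + 1/(2*v))
((u(-1)*7)*(-3) + 30)**2 = (((-6 + (1/2)/(-1))*7)*(-3) + 30)**2 = (((-6 + (1/2)*(-1))*7)*(-3) + 30)**2 = (((-6 - 1/2)*7)*(-3) + 30)**2 = (-13/2*7*(-3) + 30)**2 = (-91/2*(-3) + 30)**2 = (273/2 + 30)**2 = (333/2)**2 = 110889/4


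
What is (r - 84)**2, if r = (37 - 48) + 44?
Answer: 2601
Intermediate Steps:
r = 33 (r = -11 + 44 = 33)
(r - 84)**2 = (33 - 84)**2 = (-51)**2 = 2601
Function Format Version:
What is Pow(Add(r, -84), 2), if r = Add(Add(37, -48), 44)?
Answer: 2601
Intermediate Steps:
r = 33 (r = Add(-11, 44) = 33)
Pow(Add(r, -84), 2) = Pow(Add(33, -84), 2) = Pow(-51, 2) = 2601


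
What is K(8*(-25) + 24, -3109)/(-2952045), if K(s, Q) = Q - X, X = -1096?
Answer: 671/984015 ≈ 0.00068190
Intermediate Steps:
K(s, Q) = 1096 + Q (K(s, Q) = Q - 1*(-1096) = Q + 1096 = 1096 + Q)
K(8*(-25) + 24, -3109)/(-2952045) = (1096 - 3109)/(-2952045) = -2013*(-1/2952045) = 671/984015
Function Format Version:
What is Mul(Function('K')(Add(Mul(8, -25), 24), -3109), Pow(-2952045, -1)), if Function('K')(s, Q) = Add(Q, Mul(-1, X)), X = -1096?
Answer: Rational(671, 984015) ≈ 0.00068190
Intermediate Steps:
Function('K')(s, Q) = Add(1096, Q) (Function('K')(s, Q) = Add(Q, Mul(-1, -1096)) = Add(Q, 1096) = Add(1096, Q))
Mul(Function('K')(Add(Mul(8, -25), 24), -3109), Pow(-2952045, -1)) = Mul(Add(1096, -3109), Pow(-2952045, -1)) = Mul(-2013, Rational(-1, 2952045)) = Rational(671, 984015)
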